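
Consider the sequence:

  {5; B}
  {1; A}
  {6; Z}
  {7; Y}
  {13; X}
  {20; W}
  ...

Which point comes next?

First coordinate — each term is the sum of the two before it: 5, 1, 6, 7, 13, 20 → 33.
For the letter, letters move back 1 place in the alphabet, wrapping A→Z: B, A, Z, Y, X, W → V.
So the next point is {33; V}.

{33; V}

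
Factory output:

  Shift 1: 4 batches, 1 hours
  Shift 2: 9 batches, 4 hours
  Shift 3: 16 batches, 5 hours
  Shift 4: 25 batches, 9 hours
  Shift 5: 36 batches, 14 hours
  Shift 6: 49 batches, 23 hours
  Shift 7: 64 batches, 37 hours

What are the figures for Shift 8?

81 batches, 60 hours

Batches: 4, 9, 16, 25, 36, 49, 64 → 81 (perfect squares: 2², 3², 4², …).
Hours goes 1, 4, 5, 9, 14, 23, 37 → 60 (each term is the sum of the two before it).
Combining the parts gives 81 batches, 60 hours.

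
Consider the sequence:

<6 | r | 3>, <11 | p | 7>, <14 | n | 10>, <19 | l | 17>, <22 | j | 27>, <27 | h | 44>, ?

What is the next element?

First slot: alternating steps +5, +3, +5, +3, …, so 6, 11, 14, 19, 22, 27 → 30.
Letter goes r, p, n, l, j, h → f (letters move back 2 places in the alphabet).
Third slot goes 3, 7, 10, 17, 27, 44 → 71 (each term is the sum of the two before it).
So the next element is <30 | f | 71>.

<30 | f | 71>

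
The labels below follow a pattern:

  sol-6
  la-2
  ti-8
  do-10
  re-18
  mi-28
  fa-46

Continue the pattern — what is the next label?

sol-74

Note: runs through the solfège scale do→ti, so sol, la, ti, do, re, mi, fa → sol.
Second component goes 6, 2, 8, 10, 18, 28, 46 → 74 (each term is the sum of the two before it).
So the next label is sol-74.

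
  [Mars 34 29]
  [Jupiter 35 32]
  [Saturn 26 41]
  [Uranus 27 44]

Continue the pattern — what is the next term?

For the planet, runs through the planets Mercury→Neptune: Mars, Jupiter, Saturn, Uranus → Neptune.
Second part — alternating steps +1, −9, +1, −9, …: 34, 35, 26, 27 → 18.
Third part: alternating steps +3, +9, +3, +9, …; 29, 32, 41, 44 → 53.
So the next term is [Neptune 18 53].

[Neptune 18 53]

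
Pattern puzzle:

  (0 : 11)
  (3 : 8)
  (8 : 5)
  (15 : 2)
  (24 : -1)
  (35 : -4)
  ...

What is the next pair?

First coordinate goes 0, 3, 8, 15, 24, 35 → 48 (differences are 3, 5, 7, … (increasing by 2 each time)).
Second coordinate — −3 each step: 11, 8, 5, 2, -1, -4 → -7.
So the next pair is (48 : -7).

(48 : -7)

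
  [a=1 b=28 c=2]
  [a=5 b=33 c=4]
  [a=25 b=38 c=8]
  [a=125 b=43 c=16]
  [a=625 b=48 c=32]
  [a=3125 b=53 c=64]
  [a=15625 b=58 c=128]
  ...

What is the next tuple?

A — ×5 each step: 1, 5, 25, 125, 625, 3125, 15625 → 78125.
B — +5 each step: 28, 33, 38, 43, 48, 53, 58 → 63.
C: ×2 each step, so 2, 4, 8, 16, 32, 64, 128 → 256.
Putting it together: [a=78125 b=63 c=256].

[a=78125 b=63 c=256]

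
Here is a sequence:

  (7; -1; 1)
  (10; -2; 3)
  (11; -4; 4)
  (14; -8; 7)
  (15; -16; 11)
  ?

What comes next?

First entry goes 7, 10, 11, 14, 15 → 18 (alternating steps +3, +1, +3, +1, …).
Second entry: ×2 each step; -1, -2, -4, -8, -16 → -32.
Third entry: each term is the sum of the two before it; 1, 3, 4, 7, 11 → 18.
Combining the parts gives (18; -32; 18).

(18; -32; 18)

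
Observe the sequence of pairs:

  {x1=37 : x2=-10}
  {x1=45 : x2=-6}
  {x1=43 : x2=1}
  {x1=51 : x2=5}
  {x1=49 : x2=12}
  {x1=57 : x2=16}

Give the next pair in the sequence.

{x1=55 : x2=23}

X1 — alternating steps +8, −2, +8, −2, …: 37, 45, 43, 51, 49, 57 → 55.
For the x2, alternating steps +4, +7, +4, +7, …: -10, -6, 1, 5, 12, 16 → 23.
So the next pair is {x1=55 : x2=23}.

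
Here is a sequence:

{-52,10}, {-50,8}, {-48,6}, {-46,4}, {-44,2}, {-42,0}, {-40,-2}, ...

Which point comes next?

{-38,-4}

First value — +2 each step: -52, -50, -48, -46, -44, -42, -40 → -38.
Second value: 10, 8, 6, 4, 2, 0, -2 → -4 (together with the first value always sums to -42).
Combining the parts gives {-38,-4}.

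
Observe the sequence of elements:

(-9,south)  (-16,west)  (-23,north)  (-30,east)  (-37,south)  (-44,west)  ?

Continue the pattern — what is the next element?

First slot: −7 each step, so -9, -16, -23, -30, -37, -44 → -51.
Direction: repeats south → west → north → east, so south, west, north, east, south, west → north.
So the next element is (-51,north).

(-51,north)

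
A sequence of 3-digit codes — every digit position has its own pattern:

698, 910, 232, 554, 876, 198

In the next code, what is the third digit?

0

First digit: +3 each step, mod 10; 6, 9, 2, 5, 8, 1 → 4.
Second digit — +2 each step, mod 10: 9, 1, 3, 5, 7, 9 → 1.
For the third digit, +2 each step, mod 10: 8, 0, 2, 4, 6, 8 → 0.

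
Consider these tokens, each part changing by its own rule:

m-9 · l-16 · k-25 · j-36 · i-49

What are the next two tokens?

h-64 then g-81

Letter goes m, l, k, j, i → h → g (letters move back 1 place in the alphabet).
Second component: 9, 16, 25, 36, 49 → 64 → 81 (perfect squares: 3², 4², 5², …).
So the next two tokens are h-64 and g-81.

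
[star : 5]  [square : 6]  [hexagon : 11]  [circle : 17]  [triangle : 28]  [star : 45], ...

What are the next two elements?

[square : 73], [hexagon : 118]

Shape — repeats star → square → hexagon → circle → triangle: star, square, hexagon, circle, triangle, star → square → hexagon.
Second coordinate — each term is the sum of the two before it: 5, 6, 11, 17, 28, 45 → 73 → 118.
Putting the parts together: [square : 73] and then [hexagon : 118].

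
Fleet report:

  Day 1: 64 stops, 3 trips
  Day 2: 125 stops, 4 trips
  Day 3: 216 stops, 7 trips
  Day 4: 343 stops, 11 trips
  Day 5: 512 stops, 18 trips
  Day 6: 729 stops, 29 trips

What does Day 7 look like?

Stops: perfect cubes: 4³, 5³, 6³, …, so 64, 125, 216, 343, 512, 729 → 1000.
Trips: each term is the sum of the two before it, so 3, 4, 7, 11, 18, 29 → 47.
So the next line is 1000 stops, 47 trips.

1000 stops, 47 trips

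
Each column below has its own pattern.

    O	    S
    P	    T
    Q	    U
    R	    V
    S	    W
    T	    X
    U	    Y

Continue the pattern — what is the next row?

V  Z

First letter: letters move forward 1 place in the alphabet; O, P, Q, R, S, T, U → V.
For the second letter, letters move forward 1 place in the alphabet: S, T, U, V, W, X, Y → Z.
So the next row is V  Z.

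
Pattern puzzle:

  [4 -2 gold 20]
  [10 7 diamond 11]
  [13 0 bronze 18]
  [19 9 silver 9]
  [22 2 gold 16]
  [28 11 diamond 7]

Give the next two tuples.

[31 4 bronze 14], [37 13 silver 5]

First coordinate: 4, 10, 13, 19, 22, 28 → 31 → 37 (alternating steps +6, +3, +6, +3, …).
Second coordinate — alternating steps +9, −7, +9, −7, …: -2, 7, 0, 9, 2, 11 → 4 → 13.
Rank: repeats gold → diamond → bronze → silver, so gold, diamond, bronze, silver, gold, diamond → bronze → silver.
Fourth coordinate — together with the second coordinate always sums to 18: 20, 11, 18, 9, 16, 7 → 14 → 5.
Putting the parts together: [31 4 bronze 14] and then [37 13 silver 5].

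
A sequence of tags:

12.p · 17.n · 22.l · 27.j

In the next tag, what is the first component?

For the first component, +5 each step: 12, 17, 22, 27 → 32.

32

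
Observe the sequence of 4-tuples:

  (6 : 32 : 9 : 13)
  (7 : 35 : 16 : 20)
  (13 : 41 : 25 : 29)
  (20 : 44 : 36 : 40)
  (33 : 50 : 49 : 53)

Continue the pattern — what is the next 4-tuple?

First value: 6, 7, 13, 20, 33 → 53 (each term is the sum of the two before it).
Second value: alternating steps +3, +6, +3, +6, …, so 32, 35, 41, 44, 50 → 53.
Third value: perfect squares: 3², 4², 5², …, so 9, 16, 25, 36, 49 → 64.
Fourth value goes 13, 20, 29, 40, 53 → 68 (always 4 more than the third value).
So the next 4-tuple is (53 : 53 : 64 : 68).

(53 : 53 : 64 : 68)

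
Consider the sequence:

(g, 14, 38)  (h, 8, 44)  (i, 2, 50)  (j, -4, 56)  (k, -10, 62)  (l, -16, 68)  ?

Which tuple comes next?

(m, -22, 74)

For the letter, letters move forward 1 place in the alphabet: g, h, i, j, k, l → m.
Second part: −6 each step, so 14, 8, 2, -4, -10, -16 → -22.
Third part: together with the second part always sums to 52; 38, 44, 50, 56, 62, 68 → 74.
Combining the parts gives (m, -22, 74).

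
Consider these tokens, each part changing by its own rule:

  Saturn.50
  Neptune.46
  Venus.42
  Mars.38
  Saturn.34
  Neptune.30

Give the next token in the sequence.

Venus.26

Planet: Saturn, Neptune, Venus, Mars, Saturn, Neptune → Venus (repeats Saturn → Neptune → Venus → Mars).
Second component: −4 each step, so 50, 46, 42, 38, 34, 30 → 26.
So the next token is Venus.26.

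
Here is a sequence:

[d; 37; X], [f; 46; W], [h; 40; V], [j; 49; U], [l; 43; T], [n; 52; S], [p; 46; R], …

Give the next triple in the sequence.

[r; 55; Q]

First letter: d, f, h, j, l, n, p → r (letters move forward 2 places in the alphabet).
Second entry — alternating steps +9, −6, +9, −6, …: 37, 46, 40, 49, 43, 52, 46 → 55.
Second letter: X, W, V, U, T, S, R → Q (letters move back 1 place in the alphabet).
So the next triple is [r; 55; Q].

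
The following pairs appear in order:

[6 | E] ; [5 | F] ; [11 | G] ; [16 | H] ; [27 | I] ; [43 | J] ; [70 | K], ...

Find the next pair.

[113 | L]

First component: each term is the sum of the two before it, so 6, 5, 11, 16, 27, 43, 70 → 113.
Letter: E, F, G, H, I, J, K → L (letters move forward 1 place in the alphabet).
Putting it together: [113 | L].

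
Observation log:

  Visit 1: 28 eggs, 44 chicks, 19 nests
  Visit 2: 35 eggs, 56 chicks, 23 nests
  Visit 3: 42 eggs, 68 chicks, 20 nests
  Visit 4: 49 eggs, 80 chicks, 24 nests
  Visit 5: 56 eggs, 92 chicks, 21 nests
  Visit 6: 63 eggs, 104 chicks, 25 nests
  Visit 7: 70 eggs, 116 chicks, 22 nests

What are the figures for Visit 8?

77 eggs, 128 chicks, 26 nests

Eggs goes 28, 35, 42, 49, 56, 63, 70 → 77 (+7 each step).
Chicks: +12 each step, so 44, 56, 68, 80, 92, 104, 116 → 128.
Nests: 19, 23, 20, 24, 21, 25, 22 → 26 (alternating steps +4, −3, +4, −3, …).
So the next row is 77 eggs, 128 chicks, 26 nests.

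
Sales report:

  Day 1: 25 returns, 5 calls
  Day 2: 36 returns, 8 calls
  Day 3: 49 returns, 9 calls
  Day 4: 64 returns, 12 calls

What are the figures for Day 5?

Returns: 25, 36, 49, 64 → 81 (perfect squares: 5², 6², 7², …).
Calls: 5, 8, 9, 12 → 13 (alternating steps +3, +1, +3, +1, …).
So the next record is 81 returns, 13 calls.

81 returns, 13 calls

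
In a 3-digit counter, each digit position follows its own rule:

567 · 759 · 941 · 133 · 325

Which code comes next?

517

First digit: +2 each step, mod 10; 5, 7, 9, 1, 3 → 5.
For the second digit, −1 each step, mod 10: 6, 5, 4, 3, 2 → 1.
Third digit: 7, 9, 1, 3, 5 → 7 (+2 each step, mod 10).
So the next code is 517.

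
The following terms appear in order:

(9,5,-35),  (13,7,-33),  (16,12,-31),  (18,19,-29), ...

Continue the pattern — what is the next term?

First component: 9, 13, 16, 18 → 19 (differences are 4, 3, 2, … (decreasing by 1 each time)).
Second component goes 5, 7, 12, 19 → 31 (each term is the sum of the two before it).
Third component — +2 each step: -35, -33, -31, -29 → -27.
So the next term is (19,31,-27).

(19,31,-27)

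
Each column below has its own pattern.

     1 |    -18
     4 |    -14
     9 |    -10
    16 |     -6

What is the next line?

First component: perfect squares: 1², 2², 3², …, so 1, 4, 9, 16 → 25.
For the second component, +4 each step: -18, -14, -10, -6 → -2.
So the next line is 25  -2.

25  -2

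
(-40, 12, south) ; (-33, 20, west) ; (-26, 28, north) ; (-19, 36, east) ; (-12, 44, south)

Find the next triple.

For the first entry, +7 each step: -40, -33, -26, -19, -12 → -5.
Second entry: +8 each step, so 12, 20, 28, 36, 44 → 52.
Direction: repeats south → west → north → east; south, west, north, east, south → west.
Combining the parts gives (-5, 52, west).

(-5, 52, west)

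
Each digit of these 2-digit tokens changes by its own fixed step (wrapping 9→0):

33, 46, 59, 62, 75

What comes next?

First digit goes 3, 4, 5, 6, 7 → 8 (+1 each step, mod 10).
Second digit goes 3, 6, 9, 2, 5 → 8 (+3 each step, mod 10).
So the next token is 88.

88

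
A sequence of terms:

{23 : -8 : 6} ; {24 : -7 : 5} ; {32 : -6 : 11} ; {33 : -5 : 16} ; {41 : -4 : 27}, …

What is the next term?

First component: 23, 24, 32, 33, 41 → 42 (alternating steps +1, +8, +1, +8, …).
For the second component, +1 each step: -8, -7, -6, -5, -4 → -3.
Third component — each term is the sum of the two before it: 6, 5, 11, 16, 27 → 43.
Combining the parts gives {42 : -3 : 43}.

{42 : -3 : 43}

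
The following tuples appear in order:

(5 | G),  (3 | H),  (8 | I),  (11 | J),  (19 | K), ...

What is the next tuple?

First slot: each term is the sum of the two before it, so 5, 3, 8, 11, 19 → 30.
Letter: letters move forward 1 place in the alphabet; G, H, I, J, K → L.
So the next tuple is (30 | L).

(30 | L)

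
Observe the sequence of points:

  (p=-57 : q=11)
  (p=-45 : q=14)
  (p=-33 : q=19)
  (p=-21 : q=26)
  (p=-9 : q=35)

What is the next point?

(p=3 : q=46)

P — +12 each step: -57, -45, -33, -21, -9 → 3.
Q: differences are 3, 5, 7, … (increasing by 2 each time), so 11, 14, 19, 26, 35 → 46.
Combining the parts gives (p=3 : q=46).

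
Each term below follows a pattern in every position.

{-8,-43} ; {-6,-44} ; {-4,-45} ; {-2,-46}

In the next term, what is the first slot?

First slot: -8, -6, -4, -2 → 0 (+2 each step).

0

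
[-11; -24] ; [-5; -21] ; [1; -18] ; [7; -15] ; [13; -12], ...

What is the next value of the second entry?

First entry goes -11, -5, 1, 7, 13 → 19 (+6 each step).
Second entry: +3 each step, so -24, -21, -18, -15, -12 → -9.

-9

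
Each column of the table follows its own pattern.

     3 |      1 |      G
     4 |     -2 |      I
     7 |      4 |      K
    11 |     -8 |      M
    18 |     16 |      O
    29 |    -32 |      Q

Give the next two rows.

47  64  S; 76  -128  U

First component: each term is the sum of the two before it; 3, 4, 7, 11, 18, 29 → 47 → 76.
Second component goes 1, -2, 4, -8, 16, -32 → 64 → -128 (×(-2) each step).
For the letter, letters move forward 2 places in the alphabet: G, I, K, M, O, Q → S → U.
So the next two rows are 47  64  S and 76  -128  U.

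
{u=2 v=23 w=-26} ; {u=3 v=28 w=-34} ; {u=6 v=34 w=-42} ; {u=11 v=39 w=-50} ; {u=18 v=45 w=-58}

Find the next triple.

U: differences are 1, 3, 5, … (increasing by 2 each time); 2, 3, 6, 11, 18 → 27.
V: 23, 28, 34, 39, 45 → 50 (alternating steps +5, +6, +5, +6, …).
W: −8 each step, so -26, -34, -42, -50, -58 → -66.
Putting it together: {u=27 v=50 w=-66}.

{u=27 v=50 w=-66}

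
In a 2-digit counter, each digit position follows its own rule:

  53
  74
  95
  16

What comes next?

37

First digit goes 5, 7, 9, 1 → 3 (+2 each step, mod 10).
Second digit: 3, 4, 5, 6 → 7 (+1 each step, mod 10).
Combining the parts gives 37.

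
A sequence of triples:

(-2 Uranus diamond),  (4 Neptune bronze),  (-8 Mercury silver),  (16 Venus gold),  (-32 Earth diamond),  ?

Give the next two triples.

First component: ×(-2) each step; -2, 4, -8, 16, -32 → 64 → -128.
For the planet, runs through the planets Mercury→Neptune: Uranus, Neptune, Mercury, Venus, Earth → Mars → Jupiter.
Rank: diamond, bronze, silver, gold, diamond → bronze → silver (repeats diamond → bronze → silver → gold).
So the next two triples are (64 Mars bronze) and (-128 Jupiter silver).

(64 Mars bronze), (-128 Jupiter silver)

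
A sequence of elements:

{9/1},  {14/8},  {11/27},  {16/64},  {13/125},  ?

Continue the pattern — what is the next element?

First coordinate: alternating steps +5, −3, +5, −3, …; 9, 14, 11, 16, 13 → 18.
Second coordinate — perfect cubes: 1³, 2³, 3³, …: 1, 8, 27, 64, 125 → 216.
Putting it together: {18/216}.

{18/216}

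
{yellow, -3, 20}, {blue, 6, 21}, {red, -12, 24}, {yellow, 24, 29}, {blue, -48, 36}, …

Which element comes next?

Colour: repeats yellow → blue → red, so yellow, blue, red, yellow, blue → red.
Second value: ×(-2) each step; -3, 6, -12, 24, -48 → 96.
Third value: differences are 1, 3, 5, … (increasing by 2 each time); 20, 21, 24, 29, 36 → 45.
Putting it together: {red, 96, 45}.

{red, 96, 45}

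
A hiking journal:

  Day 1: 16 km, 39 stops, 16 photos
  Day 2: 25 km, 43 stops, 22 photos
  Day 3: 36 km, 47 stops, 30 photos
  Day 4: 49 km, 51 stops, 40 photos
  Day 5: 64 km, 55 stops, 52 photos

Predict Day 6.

81 km, 59 stops, 66 photos

Km: 16, 25, 36, 49, 64 → 81 (perfect squares: 4², 5², 6², …).
For the stops, +4 each step: 39, 43, 47, 51, 55 → 59.
For the photos, differences are 6, 8, 10, … (increasing by 2 each time): 16, 22, 30, 40, 52 → 66.
Putting it together: 81 km, 59 stops, 66 photos.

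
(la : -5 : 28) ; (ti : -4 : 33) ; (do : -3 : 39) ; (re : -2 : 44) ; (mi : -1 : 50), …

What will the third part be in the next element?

For the note, runs through the solfège scale do→ti: la, ti, do, re, mi → fa.
Second part: +1 each step; -5, -4, -3, -2, -1 → 0.
Third part — alternating steps +5, +6, +5, +6, …: 28, 33, 39, 44, 50 → 55.

55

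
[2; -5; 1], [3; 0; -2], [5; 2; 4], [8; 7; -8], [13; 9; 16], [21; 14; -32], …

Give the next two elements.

For the first component, each term is the sum of the two before it: 2, 3, 5, 8, 13, 21 → 34 → 55.
Second component: -5, 0, 2, 7, 9, 14 → 16 → 21 (alternating steps +5, +2, +5, +2, …).
For the third component, ×(-2) each step: 1, -2, 4, -8, 16, -32 → 64 → -128.
Putting the parts together: [34; 16; 64] and then [55; 21; -128].

[34; 16; 64], [55; 21; -128]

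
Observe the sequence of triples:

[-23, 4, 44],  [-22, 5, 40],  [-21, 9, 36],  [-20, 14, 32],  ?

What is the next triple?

[-19, 23, 28]

First part goes -23, -22, -21, -20 → -19 (+1 each step).
Second part: each term is the sum of the two before it, so 4, 5, 9, 14 → 23.
Third part: −4 each step; 44, 40, 36, 32 → 28.
So the next triple is [-19, 23, 28].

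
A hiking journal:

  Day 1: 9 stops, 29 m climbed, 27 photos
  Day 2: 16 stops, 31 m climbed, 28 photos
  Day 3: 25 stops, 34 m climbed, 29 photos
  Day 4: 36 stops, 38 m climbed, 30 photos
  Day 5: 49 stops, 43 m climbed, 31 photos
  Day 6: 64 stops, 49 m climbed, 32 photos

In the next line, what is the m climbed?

56

Stops: 9, 16, 25, 36, 49, 64 → 81 (perfect squares: 3², 4², 5², …).
M climbed: differences are 2, 3, 4, … (increasing by 1 each time), so 29, 31, 34, 38, 43, 49 → 56.
For the photos, +1 each step: 27, 28, 29, 30, 31, 32 → 33.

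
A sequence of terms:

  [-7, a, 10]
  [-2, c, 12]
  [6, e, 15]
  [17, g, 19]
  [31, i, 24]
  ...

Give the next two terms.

[48, k, 30], [68, m, 37]

First entry: differences are 5, 8, 11, … (increasing by 3 each time), so -7, -2, 6, 17, 31 → 48 → 68.
Letter: a, c, e, g, i → k → m (letters move forward 2 places in the alphabet).
Third entry: 10, 12, 15, 19, 24 → 30 → 37 (differences are 2, 3, 4, … (increasing by 1 each time)).
So the next two terms are [48, k, 30] and [68, m, 37].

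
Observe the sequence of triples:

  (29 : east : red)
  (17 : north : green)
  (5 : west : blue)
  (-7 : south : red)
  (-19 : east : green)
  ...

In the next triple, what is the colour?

blue

First part: −12 each step, so 29, 17, 5, -7, -19 → -31.
Direction: east, north, west, south, east → north (repeats east → north → west → south).
Colour: red, green, blue, red, green → blue (repeats red → green → blue).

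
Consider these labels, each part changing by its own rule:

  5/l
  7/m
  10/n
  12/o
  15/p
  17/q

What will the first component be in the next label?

First component goes 5, 7, 10, 12, 15, 17 → 20 (alternating steps +2, +3, +2, +3, …).
For the letter, letters move forward 1 place in the alphabet: l, m, n, o, p, q → r.

20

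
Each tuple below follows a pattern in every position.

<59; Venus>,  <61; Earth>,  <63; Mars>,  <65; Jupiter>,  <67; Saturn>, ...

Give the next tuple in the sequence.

<69; Uranus>

First value: 59, 61, 63, 65, 67 → 69 (+2 each step).
Planet: runs through the planets Mercury→Neptune; Venus, Earth, Mars, Jupiter, Saturn → Uranus.
Combining the parts gives <69; Uranus>.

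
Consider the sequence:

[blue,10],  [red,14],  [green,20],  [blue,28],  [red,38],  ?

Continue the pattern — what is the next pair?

[green,50]

Colour: repeats blue → red → green, so blue, red, green, blue, red → green.
Second coordinate — differences are 4, 6, 8, … (increasing by 2 each time): 10, 14, 20, 28, 38 → 50.
So the next pair is [green,50].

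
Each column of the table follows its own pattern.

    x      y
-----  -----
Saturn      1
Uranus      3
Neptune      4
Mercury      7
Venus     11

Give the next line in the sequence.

Earth  18

Column x: runs through the planets Mercury→Neptune; Saturn, Uranus, Neptune, Mercury, Venus → Earth.
Column y: each term is the sum of the two before it, so 1, 3, 4, 7, 11 → 18.
So the next line is Earth  18.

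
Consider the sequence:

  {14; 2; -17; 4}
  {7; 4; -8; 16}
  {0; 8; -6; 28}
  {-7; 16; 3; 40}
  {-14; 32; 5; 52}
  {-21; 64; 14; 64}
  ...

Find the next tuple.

{-28; 128; 16; 76}

First coordinate: 14, 7, 0, -7, -14, -21 → -28 (−7 each step).
For the second coordinate, ×2 each step: 2, 4, 8, 16, 32, 64 → 128.
Third coordinate: -17, -8, -6, 3, 5, 14 → 16 (alternating steps +9, +2, +9, +2, …).
Fourth coordinate: +12 each step; 4, 16, 28, 40, 52, 64 → 76.
Putting it together: {-28; 128; 16; 76}.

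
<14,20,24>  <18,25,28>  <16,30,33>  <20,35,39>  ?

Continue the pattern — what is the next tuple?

<18,40,46>

First coordinate: alternating steps +4, −2, +4, −2, …, so 14, 18, 16, 20 → 18.
Second coordinate: 20, 25, 30, 35 → 40 (+5 each step).
For the third coordinate, differences are 4, 5, 6, … (increasing by 1 each time): 24, 28, 33, 39 → 46.
So the next tuple is <18,40,46>.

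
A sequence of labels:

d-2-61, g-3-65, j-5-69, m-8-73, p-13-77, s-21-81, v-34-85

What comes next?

Letter: d, g, j, m, p, s, v → y (letters move forward 3 places in the alphabet).
For the second component, each term is the sum of the two before it: 2, 3, 5, 8, 13, 21, 34 → 55.
Third component: 61, 65, 69, 73, 77, 81, 85 → 89 (+4 each step).
So the next label is y-55-89.

y-55-89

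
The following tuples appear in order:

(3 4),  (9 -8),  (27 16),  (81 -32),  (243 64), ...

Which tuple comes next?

First entry: ×3 each step; 3, 9, 27, 81, 243 → 729.
Second entry: ×(-2) each step, so 4, -8, 16, -32, 64 → -128.
Combining the parts gives (729 -128).

(729 -128)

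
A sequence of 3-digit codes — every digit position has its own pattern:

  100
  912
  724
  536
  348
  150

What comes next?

First digit — −2 each step, mod 10: 1, 9, 7, 5, 3, 1 → 9.
Second digit: 0, 1, 2, 3, 4, 5 → 6 (+1 each step, mod 10).
Third digit: +2 each step, mod 10, so 0, 2, 4, 6, 8, 0 → 2.
So the next code is 962.

962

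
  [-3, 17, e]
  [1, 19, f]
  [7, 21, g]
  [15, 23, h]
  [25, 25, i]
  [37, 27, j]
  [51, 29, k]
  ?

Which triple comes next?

First component: -3, 1, 7, 15, 25, 37, 51 → 67 (differences are 4, 6, 8, … (increasing by 2 each time)).
Second component — +2 each step: 17, 19, 21, 23, 25, 27, 29 → 31.
For the letter, letters move forward 1 place in the alphabet: e, f, g, h, i, j, k → l.
Combining the parts gives [67, 31, l].

[67, 31, l]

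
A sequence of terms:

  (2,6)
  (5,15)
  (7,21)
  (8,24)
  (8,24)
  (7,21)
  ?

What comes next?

(5,15)

First coordinate: 2, 5, 7, 8, 8, 7 → 5 (differences are 3, 2, 1, … (decreasing by 1 each time)).
Second coordinate: 6, 15, 21, 24, 24, 21 → 15 (always 3 × the first coordinate).
Putting it together: (5,15).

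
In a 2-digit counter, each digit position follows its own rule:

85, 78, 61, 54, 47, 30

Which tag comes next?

First digit goes 8, 7, 6, 5, 4, 3 → 2 (−1 each step, mod 10).
For the second digit, +3 each step, mod 10: 5, 8, 1, 4, 7, 0 → 3.
Combining the parts gives 23.

23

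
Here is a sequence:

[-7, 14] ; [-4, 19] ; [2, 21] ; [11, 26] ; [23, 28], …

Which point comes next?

[38, 33]

First entry: -7, -4, 2, 11, 23 → 38 (differences are 3, 6, 9, … (increasing by 3 each time)).
Second entry: 14, 19, 21, 26, 28 → 33 (alternating steps +5, +2, +5, +2, …).
Combining the parts gives [38, 33].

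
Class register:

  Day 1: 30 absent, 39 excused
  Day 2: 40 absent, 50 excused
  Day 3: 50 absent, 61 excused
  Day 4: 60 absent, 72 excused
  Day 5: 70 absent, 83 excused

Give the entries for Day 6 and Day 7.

Absent: +10 each step, so 30, 40, 50, 60, 70 → 80 → 90.
Excused — +11 each step: 39, 50, 61, 72, 83 → 94 → 105.
So the next two rows are 80 absent, 94 excused and 90 absent, 105 excused.

80 absent, 94 excused; 90 absent, 105 excused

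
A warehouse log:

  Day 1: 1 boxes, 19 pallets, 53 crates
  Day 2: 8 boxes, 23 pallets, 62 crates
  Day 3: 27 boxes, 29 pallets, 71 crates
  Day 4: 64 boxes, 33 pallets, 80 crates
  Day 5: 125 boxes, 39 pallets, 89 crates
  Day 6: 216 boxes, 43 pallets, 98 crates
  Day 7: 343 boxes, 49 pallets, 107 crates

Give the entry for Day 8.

Boxes — perfect cubes: 1³, 2³, 3³, …: 1, 8, 27, 64, 125, 216, 343 → 512.
For the pallets, alternating steps +4, +6, +4, +6, …: 19, 23, 29, 33, 39, 43, 49 → 53.
Crates goes 53, 62, 71, 80, 89, 98, 107 → 116 (+9 each step).
Combining the parts gives 512 boxes, 53 pallets, 116 crates.

512 boxes, 53 pallets, 116 crates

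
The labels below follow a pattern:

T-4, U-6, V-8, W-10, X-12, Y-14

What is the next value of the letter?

Z

Letter: letters move forward 1 place in the alphabet; T, U, V, W, X, Y → Z.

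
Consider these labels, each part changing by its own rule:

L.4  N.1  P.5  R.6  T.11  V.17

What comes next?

For the letter, letters move forward 2 places in the alphabet: L, N, P, R, T, V → X.
Second component — each term is the sum of the two before it: 4, 1, 5, 6, 11, 17 → 28.
Combining the parts gives X.28.

X.28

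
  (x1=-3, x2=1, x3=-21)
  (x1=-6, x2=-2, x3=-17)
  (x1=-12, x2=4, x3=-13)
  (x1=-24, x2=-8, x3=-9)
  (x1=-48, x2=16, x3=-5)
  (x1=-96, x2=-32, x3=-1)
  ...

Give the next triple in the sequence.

X1: ×2 each step, so -3, -6, -12, -24, -48, -96 → -192.
X2: 1, -2, 4, -8, 16, -32 → 64 (×(-2) each step).
X3 goes -21, -17, -13, -9, -5, -1 → 3 (+4 each step).
Combining the parts gives (x1=-192, x2=64, x3=3).

(x1=-192, x2=64, x3=3)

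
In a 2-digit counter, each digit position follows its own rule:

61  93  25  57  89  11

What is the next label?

First digit: 6, 9, 2, 5, 8, 1 → 4 (+3 each step, mod 10).
For the second digit, +2 each step, mod 10: 1, 3, 5, 7, 9, 1 → 3.
So the next label is 43.

43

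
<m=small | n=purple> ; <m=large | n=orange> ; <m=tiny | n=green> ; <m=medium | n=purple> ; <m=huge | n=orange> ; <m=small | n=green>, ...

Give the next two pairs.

M: small, large, tiny, medium, huge, small → large → tiny (repeats small → large → tiny → medium → huge).
N: purple, orange, green, purple, orange, green → purple → orange (repeats purple → orange → green).
So the next two pairs are <m=large | n=purple> and <m=tiny | n=orange>.

<m=large | n=purple>, <m=tiny | n=orange>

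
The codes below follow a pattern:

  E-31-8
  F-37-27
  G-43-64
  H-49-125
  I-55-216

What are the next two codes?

J-61-343, K-67-512

Letter: letters move forward 1 place in the alphabet; E, F, G, H, I → J → K.
Second component: +6 each step, so 31, 37, 43, 49, 55 → 61 → 67.
Third component goes 8, 27, 64, 125, 216 → 343 → 512 (perfect cubes: 2³, 3³, 4³, …).
Putting the parts together: J-61-343 and then K-67-512.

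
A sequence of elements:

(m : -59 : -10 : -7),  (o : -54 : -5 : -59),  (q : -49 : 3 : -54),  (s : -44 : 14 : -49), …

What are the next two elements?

(u : -39 : 28 : -44), (w : -34 : 45 : -39)

Letter: letters move forward 2 places in the alphabet; m, o, q, s → u → w.
Second entry goes -59, -54, -49, -44 → -39 → -34 (+5 each step).
For the third entry, differences are 5, 8, 11, … (increasing by 3 each time): -10, -5, 3, 14 → 28 → 45.
Fourth entry — always the previous value of the second entry: -7, -59, -54, -49 → -44 → -39.
Putting the parts together: (u : -39 : 28 : -44) and then (w : -34 : 45 : -39).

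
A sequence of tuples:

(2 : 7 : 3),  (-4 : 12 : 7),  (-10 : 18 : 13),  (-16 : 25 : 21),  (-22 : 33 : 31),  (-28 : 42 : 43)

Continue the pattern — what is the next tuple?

First slot: −6 each step; 2, -4, -10, -16, -22, -28 → -34.
For the second slot, differences are 5, 6, 7, … (increasing by 1 each time): 7, 12, 18, 25, 33, 42 → 52.
Third slot — differences are 4, 6, 8, … (increasing by 2 each time): 3, 7, 13, 21, 31, 43 → 57.
So the next tuple is (-34 : 52 : 57).

(-34 : 52 : 57)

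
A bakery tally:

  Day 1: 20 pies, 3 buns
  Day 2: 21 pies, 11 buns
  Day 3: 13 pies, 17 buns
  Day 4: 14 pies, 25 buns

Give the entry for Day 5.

Pies: alternating steps +1, −8, +1, −8, …, so 20, 21, 13, 14 → 6.
Buns — alternating steps +8, +6, +8, +6, …: 3, 11, 17, 25 → 31.
Combining the parts gives 6 pies, 31 buns.

6 pies, 31 buns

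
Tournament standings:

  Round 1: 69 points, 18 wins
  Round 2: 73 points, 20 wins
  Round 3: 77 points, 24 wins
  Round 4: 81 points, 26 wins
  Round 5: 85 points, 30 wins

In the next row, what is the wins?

Wins — alternating steps +2, +4, +2, +4, …: 18, 20, 24, 26, 30 → 32.

32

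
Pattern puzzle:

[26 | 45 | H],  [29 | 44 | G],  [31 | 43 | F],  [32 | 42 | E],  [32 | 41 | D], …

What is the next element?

First value goes 26, 29, 31, 32, 32 → 31 (differences are 3, 2, 1, … (decreasing by 1 each time)).
For the second value, −1 each step: 45, 44, 43, 42, 41 → 40.
Letter — letters move back 1 place in the alphabet: H, G, F, E, D → C.
Putting it together: [31 | 40 | C].

[31 | 40 | C]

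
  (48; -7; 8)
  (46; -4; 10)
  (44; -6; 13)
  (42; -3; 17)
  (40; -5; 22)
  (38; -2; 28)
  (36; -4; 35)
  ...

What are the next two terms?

(34; -1; 43), (32; -3; 52)

First entry: 48, 46, 44, 42, 40, 38, 36 → 34 → 32 (−2 each step).
Second entry: alternating steps +3, −2, +3, −2, …; -7, -4, -6, -3, -5, -2, -4 → -1 → -3.
Third entry: 8, 10, 13, 17, 22, 28, 35 → 43 → 52 (differences are 2, 3, 4, … (increasing by 1 each time)).
Putting the parts together: (34; -1; 43) and then (32; -3; 52).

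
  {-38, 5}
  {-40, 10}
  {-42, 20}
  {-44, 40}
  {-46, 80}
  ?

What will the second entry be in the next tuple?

First entry: −2 each step, so -38, -40, -42, -44, -46 → -48.
Second entry: ×2 each step, so 5, 10, 20, 40, 80 → 160.

160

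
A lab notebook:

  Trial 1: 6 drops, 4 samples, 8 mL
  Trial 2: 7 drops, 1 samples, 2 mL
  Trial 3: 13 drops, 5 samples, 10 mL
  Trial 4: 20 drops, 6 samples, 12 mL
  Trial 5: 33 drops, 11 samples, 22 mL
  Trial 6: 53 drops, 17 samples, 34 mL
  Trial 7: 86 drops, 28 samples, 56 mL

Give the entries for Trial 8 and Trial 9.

Drops: 6, 7, 13, 20, 33, 53, 86 → 139 → 225 (each term is the sum of the two before it).
Samples: each term is the sum of the two before it, so 4, 1, 5, 6, 11, 17, 28 → 45 → 73.
For the mL, always 2 × the samples: 8, 2, 10, 12, 22, 34, 56 → 90 → 146.
So the next two records are 139 drops, 45 samples, 90 mL and 225 drops, 73 samples, 146 mL.

139 drops, 45 samples, 90 mL; 225 drops, 73 samples, 146 mL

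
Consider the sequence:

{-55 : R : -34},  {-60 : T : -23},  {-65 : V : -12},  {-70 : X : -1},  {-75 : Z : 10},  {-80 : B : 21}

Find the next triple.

{-85 : D : 32}

First value: −5 each step, so -55, -60, -65, -70, -75, -80 → -85.
Letter: letters move forward 2 places in the alphabet, wrapping Z→A; R, T, V, X, Z, B → D.
Third value: +11 each step, so -34, -23, -12, -1, 10, 21 → 32.
Putting it together: {-85 : D : 32}.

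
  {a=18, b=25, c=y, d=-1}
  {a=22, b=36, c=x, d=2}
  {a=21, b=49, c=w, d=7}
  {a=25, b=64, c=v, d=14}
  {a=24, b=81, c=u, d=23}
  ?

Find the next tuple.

{a=28, b=100, c=t, d=34}

A: alternating steps +4, −1, +4, −1, …; 18, 22, 21, 25, 24 → 28.
B: 25, 36, 49, 64, 81 → 100 (perfect squares: 5², 6², 7², …).
C: letters move back 1 place in the alphabet, so y, x, w, v, u → t.
For the d, differences are 3, 5, 7, … (increasing by 2 each time): -1, 2, 7, 14, 23 → 34.
Combining the parts gives {a=28, b=100, c=t, d=34}.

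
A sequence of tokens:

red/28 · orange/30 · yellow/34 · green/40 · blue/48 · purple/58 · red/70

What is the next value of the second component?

84

Second component: 28, 30, 34, 40, 48, 58, 70 → 84 (differences are 2, 4, 6, … (increasing by 2 each time)).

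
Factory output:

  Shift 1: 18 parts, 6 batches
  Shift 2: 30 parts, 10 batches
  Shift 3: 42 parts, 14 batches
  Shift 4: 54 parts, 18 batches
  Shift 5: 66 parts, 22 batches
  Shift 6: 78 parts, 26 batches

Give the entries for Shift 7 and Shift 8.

90 parts, 30 batches; 102 parts, 34 batches

Parts goes 18, 30, 42, 54, 66, 78 → 90 → 102 (+12 each step).
Batches: +4 each step; 6, 10, 14, 18, 22, 26 → 30 → 34.
So the next two lines are 90 parts, 30 batches and 102 parts, 34 batches.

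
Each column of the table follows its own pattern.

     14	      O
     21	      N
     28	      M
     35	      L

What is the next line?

First component — +7 each step: 14, 21, 28, 35 → 42.
Letter — letters move back 1 place in the alphabet: O, N, M, L → K.
So the next line is 42  K.

42  K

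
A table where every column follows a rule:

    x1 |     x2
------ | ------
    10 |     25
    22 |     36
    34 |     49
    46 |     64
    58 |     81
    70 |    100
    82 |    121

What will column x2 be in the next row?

144

Column x1: 10, 22, 34, 46, 58, 70, 82 → 94 (+12 each step).
Column x2 — perfect squares: 5², 6², 7², …: 25, 36, 49, 64, 81, 100, 121 → 144.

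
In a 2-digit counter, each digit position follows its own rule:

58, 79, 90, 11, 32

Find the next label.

53

First digit: 5, 7, 9, 1, 3 → 5 (+2 each step, mod 10).
Second digit goes 8, 9, 0, 1, 2 → 3 (+1 each step, mod 10).
Combining the parts gives 53.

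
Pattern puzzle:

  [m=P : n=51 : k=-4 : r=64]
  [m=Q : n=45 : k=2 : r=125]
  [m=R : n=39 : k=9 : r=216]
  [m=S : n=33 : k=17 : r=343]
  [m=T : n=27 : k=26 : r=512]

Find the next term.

[m=U : n=21 : k=36 : r=729]

M goes P, Q, R, S, T → U (letters move forward 1 place in the alphabet).
N: 51, 45, 39, 33, 27 → 21 (−6 each step).
K: differences are 6, 7, 8, … (increasing by 1 each time), so -4, 2, 9, 17, 26 → 36.
For the r, perfect cubes: 4³, 5³, 6³, …: 64, 125, 216, 343, 512 → 729.
Putting it together: [m=U : n=21 : k=36 : r=729].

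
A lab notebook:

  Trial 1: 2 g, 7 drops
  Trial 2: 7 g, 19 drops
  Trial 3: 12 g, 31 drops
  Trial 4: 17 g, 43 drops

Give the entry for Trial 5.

22 g, 55 drops

G: +5 each step; 2, 7, 12, 17 → 22.
Drops: 7, 19, 31, 43 → 55 (+12 each step).
Combining the parts gives 22 g, 55 drops.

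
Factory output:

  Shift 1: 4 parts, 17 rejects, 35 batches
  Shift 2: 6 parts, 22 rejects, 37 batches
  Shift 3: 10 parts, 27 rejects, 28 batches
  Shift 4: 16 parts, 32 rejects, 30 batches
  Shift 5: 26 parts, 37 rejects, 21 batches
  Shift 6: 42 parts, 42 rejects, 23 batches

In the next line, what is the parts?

68

Parts: 4, 6, 10, 16, 26, 42 → 68 (each term is the sum of the two before it).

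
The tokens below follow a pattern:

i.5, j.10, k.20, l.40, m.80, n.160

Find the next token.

o.320

Letter: i, j, k, l, m, n → o (letters move forward 1 place in the alphabet).
Second component: 5, 10, 20, 40, 80, 160 → 320 (×2 each step).
Putting it together: o.320.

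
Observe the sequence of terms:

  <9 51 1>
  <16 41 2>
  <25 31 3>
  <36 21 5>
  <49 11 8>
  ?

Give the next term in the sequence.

For the first entry, perfect squares: 3², 4², 5², …: 9, 16, 25, 36, 49 → 64.
For the second entry, −10 each step: 51, 41, 31, 21, 11 → 1.
Third entry goes 1, 2, 3, 5, 8 → 13 (each term is the sum of the two before it).
Combining the parts gives <64 1 13>.

<64 1 13>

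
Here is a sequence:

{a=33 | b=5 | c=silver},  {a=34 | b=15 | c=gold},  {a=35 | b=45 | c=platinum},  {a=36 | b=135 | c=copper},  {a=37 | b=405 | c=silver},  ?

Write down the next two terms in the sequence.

{a=38 | b=1215 | c=gold}, {a=39 | b=3645 | c=platinum}

A — +1 each step: 33, 34, 35, 36, 37 → 38 → 39.
For the b, ×3 each step: 5, 15, 45, 135, 405 → 1215 → 3645.
For the c, repeats silver → gold → platinum → copper: silver, gold, platinum, copper, silver → gold → platinum.
Putting the parts together: {a=38 | b=1215 | c=gold} and then {a=39 | b=3645 | c=platinum}.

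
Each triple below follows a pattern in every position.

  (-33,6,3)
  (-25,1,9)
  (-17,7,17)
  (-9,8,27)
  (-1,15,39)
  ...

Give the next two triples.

First entry: -33, -25, -17, -9, -1 → 7 → 15 (+8 each step).
Second entry: each term is the sum of the two before it; 6, 1, 7, 8, 15 → 23 → 38.
Third entry goes 3, 9, 17, 27, 39 → 53 → 69 (differences are 6, 8, 10, … (increasing by 2 each time)).
So the next two triples are (7,23,53) and (15,38,69).

(7,23,53), (15,38,69)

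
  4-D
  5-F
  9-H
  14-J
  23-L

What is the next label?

First component goes 4, 5, 9, 14, 23 → 37 (each term is the sum of the two before it).
Letter: letters move forward 2 places in the alphabet; D, F, H, J, L → N.
Putting it together: 37-N.

37-N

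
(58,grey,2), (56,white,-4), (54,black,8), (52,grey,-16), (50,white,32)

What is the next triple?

First slot goes 58, 56, 54, 52, 50 → 48 (−2 each step).
Shade: repeats grey → white → black, so grey, white, black, grey, white → black.
Third slot: ×(-2) each step, so 2, -4, 8, -16, 32 → -64.
Combining the parts gives (48,black,-64).

(48,black,-64)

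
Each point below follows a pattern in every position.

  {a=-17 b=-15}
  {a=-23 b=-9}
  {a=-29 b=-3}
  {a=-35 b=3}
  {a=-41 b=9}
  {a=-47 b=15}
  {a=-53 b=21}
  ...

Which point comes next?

A goes -17, -23, -29, -35, -41, -47, -53 → -59 (−6 each step).
B goes -15, -9, -3, 3, 9, 15, 21 → 27 (+6 each step).
Combining the parts gives {a=-59 b=27}.

{a=-59 b=27}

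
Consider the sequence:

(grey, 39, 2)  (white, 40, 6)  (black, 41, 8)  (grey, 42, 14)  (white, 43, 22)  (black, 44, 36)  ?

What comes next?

(grey, 45, 58)

Shade goes grey, white, black, grey, white, black → grey (repeats grey → white → black).
Second entry goes 39, 40, 41, 42, 43, 44 → 45 (+1 each step).
Third entry: 2, 6, 8, 14, 22, 36 → 58 (each term is the sum of the two before it).
So the next tuple is (grey, 45, 58).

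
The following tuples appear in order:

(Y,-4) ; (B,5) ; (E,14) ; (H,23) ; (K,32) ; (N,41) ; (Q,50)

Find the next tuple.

For the letter, letters move forward 3 places in the alphabet, wrapping Z→A: Y, B, E, H, K, N, Q → T.
For the second value, +9 each step: -4, 5, 14, 23, 32, 41, 50 → 59.
Combining the parts gives (T,59).

(T,59)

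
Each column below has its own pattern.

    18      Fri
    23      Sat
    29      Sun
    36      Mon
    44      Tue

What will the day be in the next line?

Wed

Day — runs through the weekdays Mon→Sun: Fri, Sat, Sun, Mon, Tue → Wed.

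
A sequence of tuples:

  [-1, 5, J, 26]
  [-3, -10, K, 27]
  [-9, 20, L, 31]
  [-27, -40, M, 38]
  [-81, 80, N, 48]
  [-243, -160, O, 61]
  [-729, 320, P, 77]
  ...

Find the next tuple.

[-2187, -640, Q, 96]

For the first value, ×3 each step: -1, -3, -9, -27, -81, -243, -729 → -2187.
Second value: ×(-2) each step, so 5, -10, 20, -40, 80, -160, 320 → -640.
Letter: letters move forward 1 place in the alphabet; J, K, L, M, N, O, P → Q.
Fourth value: differences are 1, 4, 7, … (increasing by 3 each time); 26, 27, 31, 38, 48, 61, 77 → 96.
So the next tuple is [-2187, -640, Q, 96].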